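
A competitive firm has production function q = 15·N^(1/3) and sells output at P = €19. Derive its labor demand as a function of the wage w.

MP_N = (1/3)·15·N^(-2/3) = 5·N^(-2/3).
Setting P·MP_N = w: 95·N^(-2/3) = w.
Solving for N: N^(-2/3) = w/95, so N = (95/w)^(3/2).

N(w) = (95/w)^(3/2)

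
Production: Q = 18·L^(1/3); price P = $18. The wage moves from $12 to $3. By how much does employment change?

From P·MP_L = w with MP_L = 6·L^(-2/3), the labor demand is L(w) = (108/w)^(3/2).
At w = 12: L = 27. At w = 3: L = 216.
ΔL = 216 − 27 = 189.

ΔL = 189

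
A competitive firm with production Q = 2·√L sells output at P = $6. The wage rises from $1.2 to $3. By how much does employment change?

From P·MP_L = w with MP_L = L^(-1/2), the labor demand is L(w) = (6/w)^(2).
At w = 1.2: L = 25. At w = 3: L = 4.
ΔL = 4 − 25 = -21.

ΔL = -21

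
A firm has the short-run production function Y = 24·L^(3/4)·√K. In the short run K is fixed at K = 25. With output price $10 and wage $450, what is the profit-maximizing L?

With K = 25, MP_L = (3/4)·24·L^(-1/4)·25^(1/2) = 90·L^(-1/4).
Profit maximization for a price taker requires P·MP_L = w: 10·90·L^(-1/4) = 450.
So L^(-1/4) = 0.5, which gives L = 16.

L* = 16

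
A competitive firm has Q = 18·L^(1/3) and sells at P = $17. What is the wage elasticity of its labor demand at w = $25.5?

ε = -1.5

MP_L = (1/3)·18·L^(-2/3), so P·MP_L = w gives 102·L^(-2/3) = w.
Solving, L(w) = (102/w)^(3/2). This is a constant-elasticity form: L ∝ w^(−3/2), so ε = −3/2.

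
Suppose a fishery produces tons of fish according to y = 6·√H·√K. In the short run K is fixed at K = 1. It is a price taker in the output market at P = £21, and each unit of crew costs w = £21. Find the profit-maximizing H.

With K = 1, MP_H = (1/2)·6·H^(-1/2)·1^(1/2) = 3·H^(-1/2).
Profit maximization for a price taker requires P·MP_H = w: 21·3·H^(-1/2) = 21.
So H^(-1/2) = 1/3, which gives H = 9.

H* = 9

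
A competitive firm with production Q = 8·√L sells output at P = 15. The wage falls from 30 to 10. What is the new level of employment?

L* = 36

From P·MP_L = w with MP_L = 4·L^(-1/2), the labor demand is L(w) = (60/w)^(2).
At w = 30: L = 4. At w = 10: L = 36.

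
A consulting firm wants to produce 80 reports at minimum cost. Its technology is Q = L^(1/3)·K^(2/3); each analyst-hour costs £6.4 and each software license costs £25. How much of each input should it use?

L* = 125, K* = 64

Cost minimization requires the marginal rate of technical substitution to equal the input-price ratio: MP_L/MP_K = w/r.
Here MP_L/MP_K = (1/3)·(K/L)/(2/3) = 0.5·(K/L). Setting this equal to 6.4/25 = 0.256 gives K = 0.512L.
Substituting into Q = 80: L^(1/3)·(0.512L)^(2/3) = 80.
Solving, L = 125 and K = 64.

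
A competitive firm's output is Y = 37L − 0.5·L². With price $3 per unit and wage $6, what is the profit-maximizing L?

The marginal product of L is MP_L = 37 − L.
A price-taking firm hires until the value of the marginal product equals the wage: P·MP_L = w, so 3·(37 − L) = 6.
Then 37 − L = 2, giving L = 35.

L* = 35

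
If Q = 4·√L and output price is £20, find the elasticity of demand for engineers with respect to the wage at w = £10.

ε = -2

MP_L = (1/2)·4·L^(-1/2), so P·MP_L = w gives 40·L^(-1/2) = w.
Solving, L(w) = (40/w)^(2). This is a constant-elasticity form: L ∝ w^(−2), so ε = −2.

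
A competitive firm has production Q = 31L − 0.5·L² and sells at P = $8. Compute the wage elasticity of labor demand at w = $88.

ε = -0.55

From P·MP_L = w with MP_L = 31 − L, labor demand is L(w) = 31 − w/8.
dL/dw = −1/(8) = -0.125.
At w = 88, L = 20, so ε = (dL/dw)·(w/L) = (-0.125)·(88/20) = -0.55.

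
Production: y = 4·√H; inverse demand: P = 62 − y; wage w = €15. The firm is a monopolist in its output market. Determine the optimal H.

H* = 16

Marginal revenue from the inverse demand is MR = 62 − 2y.
The marginal product is MP_H = 2·H^(-1/2).
A monopolist hires until marginal revenue product equals the wage: MR·MP_H = w.
At H, y = 4·√H. Substituting and solving: (62 − 8·√H)·2·H^(-1/2) = 15 gives H = 16.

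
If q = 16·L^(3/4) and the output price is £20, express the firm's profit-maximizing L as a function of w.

MP_L = (3/4)·16·L^(-1/4) = 12·L^(-1/4).
Setting P·MP_L = w: 240·L^(-1/4) = w.
Solving for L: L^(-1/4) = w/240, so L = (240/w)^(4).

L(w) = (240/w)^(4)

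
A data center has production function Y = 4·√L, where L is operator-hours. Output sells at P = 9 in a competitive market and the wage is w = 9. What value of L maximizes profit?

L* = 4

MP_L = (1/2)·4·L^(-1/2) = 2·L^(-1/2).
Profit maximization for a price taker requires P·MP_L = w: 9·2·L^(-1/2) = 9.
So L^(-1/2) = 0.5, which gives L = 4.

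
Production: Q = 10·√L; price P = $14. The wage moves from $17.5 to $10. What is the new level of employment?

L* = 49

From P·MP_L = w with MP_L = 5·L^(-1/2), the labor demand is L(w) = (70/w)^(2).
At w = 17.5: L = 16. At w = 10: L = 49.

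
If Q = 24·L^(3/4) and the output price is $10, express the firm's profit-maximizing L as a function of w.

L(w) = (180/w)^(4)

MP_L = (3/4)·24·L^(-1/4) = 18·L^(-1/4).
Setting P·MP_L = w: 180·L^(-1/4) = w.
Solving for L: L^(-1/4) = w/180, so L = (180/w)^(4).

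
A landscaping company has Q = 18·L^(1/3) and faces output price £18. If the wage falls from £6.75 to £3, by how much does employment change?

ΔL = 152

From P·MP_L = w with MP_L = 6·L^(-2/3), the labor demand is L(w) = (108/w)^(3/2).
At w = 6.75: L = 64. At w = 3: L = 216.
ΔL = 216 − 64 = 152.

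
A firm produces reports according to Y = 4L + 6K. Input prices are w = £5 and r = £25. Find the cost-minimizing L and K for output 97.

L* = 24.25, K* = 0

The inputs are perfect substitutes, so the firm uses whichever has the lower cost per unit of output.
Cost per unit of output via L is w/4 = 1.25; via K it is r/6 = 25/6. L is cheaper.
Producing Y = 97 with L alone: L = 24.25, K = 0.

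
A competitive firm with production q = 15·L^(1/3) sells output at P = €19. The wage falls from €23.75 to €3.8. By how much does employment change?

From P·MP_L = w with MP_L = 5·L^(-2/3), the labor demand is L(w) = (95/w)^(3/2).
At w = 23.75: L = 8. At w = 3.8: L = 125.
ΔL = 125 − 8 = 117.

ΔL = 117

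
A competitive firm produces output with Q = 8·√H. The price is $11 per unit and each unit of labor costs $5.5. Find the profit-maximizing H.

MP_H = (1/2)·8·H^(-1/2) = 4·H^(-1/2).
Profit maximization for a price taker requires P·MP_H = w: 11·4·H^(-1/2) = 5.5.
So H^(-1/2) = 0.125, which gives H = 64.

H* = 64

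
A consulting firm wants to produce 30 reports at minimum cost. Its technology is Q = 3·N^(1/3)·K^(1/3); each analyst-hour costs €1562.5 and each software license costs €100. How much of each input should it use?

Cost minimization requires the marginal rate of technical substitution to equal the input-price ratio: MP_N/MP_K = w/r.
Here MP_N/MP_K = (1/3)·(K/N)/(1/3) = (K/N). Setting this equal to 1562.5/100 = 15.625 gives K = 15.625N.
Substituting into Q = 30: 3·N^(1/3)·(15.625N)^(1/3) = 30.
Solving, N = 8 and K = 125.

N* = 8, K* = 125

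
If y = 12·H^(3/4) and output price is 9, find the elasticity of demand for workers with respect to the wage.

MP_H = (3/4)·12·H^(-1/4), so P·MP_H = w gives 81·H^(-1/4) = w.
Solving, H(w) = (81/w)^(4). This is a constant-elasticity form: H ∝ w^(−4), so ε = −4.

ε = -4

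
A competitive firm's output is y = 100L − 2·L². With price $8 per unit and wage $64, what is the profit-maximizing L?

L* = 23

The marginal product of L is MP_L = 100 − 4L.
A price-taking firm hires until the value of the marginal product equals the wage: P·MP_L = w, so 8·(100 − 4L) = 64.
Then 100 − 4L = 8, giving L = 23.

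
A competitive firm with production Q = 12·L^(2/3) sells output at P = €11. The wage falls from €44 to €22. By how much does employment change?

ΔL = 56

From P·MP_L = w with MP_L = 8·L^(-1/3), the labor demand is L(w) = (88/w)^(3).
At w = 44: L = 8. At w = 22: L = 64.
ΔL = 64 − 8 = 56.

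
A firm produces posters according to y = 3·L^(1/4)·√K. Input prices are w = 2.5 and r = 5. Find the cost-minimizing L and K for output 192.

L* = 256, K* = 256

Cost minimization requires the marginal rate of technical substitution to equal the input-price ratio: MP_L/MP_K = w/r.
Here MP_L/MP_K = (1/4)·(K/L)/(1/2) = 0.5·(K/L). Setting this equal to 2.5/5 = 0.5 gives K = L.
Substituting into y = 192: 3·L^(1/4)·(L)^(1/2) = 192.
Solving, L = 256 and K = 256.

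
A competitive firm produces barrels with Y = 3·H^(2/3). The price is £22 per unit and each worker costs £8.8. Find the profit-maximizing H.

H* = 125

MP_H = (2/3)·3·H^(-1/3) = 2·H^(-1/3).
Profit maximization for a price taker requires P·MP_H = w: 22·2·H^(-1/3) = 8.8.
So H^(-1/3) = 0.2, which gives H = 125.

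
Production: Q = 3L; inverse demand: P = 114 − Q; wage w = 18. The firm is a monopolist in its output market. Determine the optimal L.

L* = 18

Marginal revenue from the inverse demand is MR = 114 − 2Q.
The marginal product is MP_L = 3.
A monopolist hires until marginal revenue product equals the wage: MR·MP_L = w.
(114 − 6L)·3 = 18, so L = 18.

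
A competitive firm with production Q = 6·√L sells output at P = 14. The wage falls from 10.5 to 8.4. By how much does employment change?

ΔL = 9

From P·MP_L = w with MP_L = 3·L^(-1/2), the labor demand is L(w) = (42/w)^(2).
At w = 10.5: L = 16. At w = 8.4: L = 25.
ΔL = 25 − 16 = 9.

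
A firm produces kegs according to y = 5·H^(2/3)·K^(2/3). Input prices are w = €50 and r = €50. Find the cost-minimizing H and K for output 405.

Cost minimization requires the marginal rate of technical substitution to equal the input-price ratio: MP_H/MP_K = w/r.
Here MP_H/MP_K = (2/3)·(K/H)/(2/3) = (K/H). Setting this equal to 50/50 = 1 gives K = H.
Substituting into y = 405: 5·H^(2/3)·(H)^(2/3) = 405.
Solving, H = 27 and K = 27.

H* = 27, K* = 27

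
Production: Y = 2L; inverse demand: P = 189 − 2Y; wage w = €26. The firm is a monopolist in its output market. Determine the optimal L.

L* = 22

Marginal revenue from the inverse demand is MR = 189 − 4Y.
The marginal product is MP_L = 2.
A monopolist hires until marginal revenue product equals the wage: MR·MP_L = w.
(189 − 8L)·2 = 26, so L = 22.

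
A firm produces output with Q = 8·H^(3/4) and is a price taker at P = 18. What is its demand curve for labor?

H(w) = (108/w)^(4)

MP_H = (3/4)·8·H^(-1/4) = 6·H^(-1/4).
Setting P·MP_H = w: 108·H^(-1/4) = w.
Solving for H: H^(-1/4) = w/108, so H = (108/w)^(4).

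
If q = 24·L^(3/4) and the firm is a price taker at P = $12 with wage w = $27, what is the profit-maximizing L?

L* = 4096

MP_L = (3/4)·24·L^(-1/4) = 18·L^(-1/4).
Profit maximization for a price taker requires P·MP_L = w: 12·18·L^(-1/4) = 27.
So L^(-1/4) = 0.125, which gives L = 4096.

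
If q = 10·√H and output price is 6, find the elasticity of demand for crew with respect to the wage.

MP_H = (1/2)·10·H^(-1/2), so P·MP_H = w gives 30·H^(-1/2) = w.
Solving, H(w) = (30/w)^(2). This is a constant-elasticity form: H ∝ w^(−2), so ε = −2.

ε = -2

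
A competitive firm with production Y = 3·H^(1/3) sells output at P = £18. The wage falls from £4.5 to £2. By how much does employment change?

From P·MP_H = w with MP_H = H^(-2/3), the labor demand is H(w) = (18/w)^(3/2).
At w = 4.5: H = 8. At w = 2: H = 27.
ΔH = 27 − 8 = 19.

ΔH = 19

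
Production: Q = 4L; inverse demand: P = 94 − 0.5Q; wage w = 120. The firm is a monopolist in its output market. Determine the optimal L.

L* = 16

Marginal revenue from the inverse demand is MR = 94 − Q.
The marginal product is MP_L = 4.
A monopolist hires until marginal revenue product equals the wage: MR·MP_L = w.
(94 − 4L)·4 = 120, so L = 16.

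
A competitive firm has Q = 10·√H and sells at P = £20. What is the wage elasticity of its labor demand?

ε = -2

MP_H = (1/2)·10·H^(-1/2), so P·MP_H = w gives 100·H^(-1/2) = w.
Solving, H(w) = (100/w)^(2). This is a constant-elasticity form: H ∝ w^(−2), so ε = −2.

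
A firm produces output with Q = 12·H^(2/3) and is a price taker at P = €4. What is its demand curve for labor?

H(w) = 32768/w³

MP_H = (2/3)·12·H^(-1/3) = 8·H^(-1/3).
Setting P·MP_H = w: 32·H^(-1/3) = w.
Solving for H: H^(-1/3) = w/32, so H = (32/w)^(3).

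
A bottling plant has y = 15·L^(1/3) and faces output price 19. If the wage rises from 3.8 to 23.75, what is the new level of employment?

L* = 8

From P·MP_L = w with MP_L = 5·L^(-2/3), the labor demand is L(w) = (95/w)^(3/2).
At w = 3.8: L = 125. At w = 23.75: L = 8.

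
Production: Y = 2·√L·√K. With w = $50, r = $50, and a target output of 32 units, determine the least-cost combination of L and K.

Cost minimization requires the marginal rate of technical substitution to equal the input-price ratio: MP_L/MP_K = w/r.
Here MP_L/MP_K = (1/2)·(K/L)/(1/2) = (K/L). Setting this equal to 50/50 = 1 gives K = L.
Substituting into Y = 32: 2·L^(1/2)·(L)^(1/2) = 32.
Solving, L = 16 and K = 16.

L* = 16, K* = 16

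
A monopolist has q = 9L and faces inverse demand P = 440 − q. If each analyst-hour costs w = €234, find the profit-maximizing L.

Marginal revenue from the inverse demand is MR = 440 − 2q.
The marginal product is MP_L = 9.
A monopolist hires until marginal revenue product equals the wage: MR·MP_L = w.
(440 − 18L)·9 = 234, so L = 23.

L* = 23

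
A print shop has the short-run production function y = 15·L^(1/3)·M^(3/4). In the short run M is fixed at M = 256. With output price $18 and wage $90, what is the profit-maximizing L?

L* = 512

With M = 256, MP_L = (1/3)·15·L^(-2/3)·256^(3/4) = 320·L^(-2/3).
Profit maximization for a price taker requires P·MP_L = w: 18·320·L^(-2/3) = 90.
So L^(-2/3) = 0.015625, which gives L = 512.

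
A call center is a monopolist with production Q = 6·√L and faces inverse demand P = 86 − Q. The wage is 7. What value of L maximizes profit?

L* = 36

Marginal revenue from the inverse demand is MR = 86 − 2Q.
The marginal product is MP_L = 3·L^(-1/2).
A monopolist hires until marginal revenue product equals the wage: MR·MP_L = w.
At L, Q = 6·√L. Substituting and solving: (86 − 12·√L)·3·L^(-1/2) = 7 gives L = 36.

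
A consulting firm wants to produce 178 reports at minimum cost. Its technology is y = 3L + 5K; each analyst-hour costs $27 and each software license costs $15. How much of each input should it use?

L* = 0, K* = 35.6

The inputs are perfect substitutes, so the firm uses whichever has the lower cost per unit of output.
Cost per unit of output via L is w/3 = 9; via K it is r/5 = 3. K is cheaper.
Producing y = 178 with K alone: L = 0, K = 35.6.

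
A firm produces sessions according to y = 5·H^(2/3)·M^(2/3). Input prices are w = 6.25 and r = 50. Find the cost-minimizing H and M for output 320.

H* = 64, M* = 8

Cost minimization requires the marginal rate of technical substitution to equal the input-price ratio: MP_H/MP_M = w/r.
Here MP_H/MP_M = (2/3)·(M/H)/(2/3) = (M/H). Setting this equal to 6.25/50 = 0.125 gives M = 0.125H.
Substituting into y = 320: 5·H^(2/3)·(0.125H)^(2/3) = 320.
Solving, H = 64 and M = 8.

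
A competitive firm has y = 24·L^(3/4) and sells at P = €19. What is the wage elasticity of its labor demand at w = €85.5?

MP_L = (3/4)·24·L^(-1/4), so P·MP_L = w gives 342·L^(-1/4) = w.
Solving, L(w) = (342/w)^(4). This is a constant-elasticity form: L ∝ w^(−4), so ε = −4.

ε = -4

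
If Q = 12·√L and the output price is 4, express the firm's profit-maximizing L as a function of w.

L(w) = 576/w²

MP_L = (1/2)·12·L^(-1/2) = 6·L^(-1/2).
Setting P·MP_L = w: 24·L^(-1/2) = w.
Solving for L: L^(-1/2) = w/24, so L = (24/w)^(2).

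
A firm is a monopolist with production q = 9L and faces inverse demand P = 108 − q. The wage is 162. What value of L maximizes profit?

L* = 5

Marginal revenue from the inverse demand is MR = 108 − 2q.
The marginal product is MP_L = 9.
A monopolist hires until marginal revenue product equals the wage: MR·MP_L = w.
(108 − 18L)·9 = 162, so L = 5.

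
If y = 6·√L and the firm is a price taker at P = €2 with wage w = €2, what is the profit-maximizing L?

L* = 9

MP_L = (1/2)·6·L^(-1/2) = 3·L^(-1/2).
Profit maximization for a price taker requires P·MP_L = w: 2·3·L^(-1/2) = 2.
So L^(-1/2) = 1/3, which gives L = 9.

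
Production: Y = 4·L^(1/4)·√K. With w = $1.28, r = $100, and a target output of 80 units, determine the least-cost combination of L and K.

L* = 625, K* = 16

Cost minimization requires the marginal rate of technical substitution to equal the input-price ratio: MP_L/MP_K = w/r.
Here MP_L/MP_K = (1/4)·(K/L)/(1/2) = 0.5·(K/L). Setting this equal to 1.28/100 = 0.0128 gives K = 0.0256L.
Substituting into Y = 80: 4·L^(1/4)·(0.0256L)^(1/2) = 80.
Solving, L = 625 and K = 16.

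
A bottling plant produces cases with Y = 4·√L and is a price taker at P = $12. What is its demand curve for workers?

MP_L = (1/2)·4·L^(-1/2) = 2·L^(-1/2).
Setting P·MP_L = w: 24·L^(-1/2) = w.
Solving for L: L^(-1/2) = w/24, so L = (24/w)^(2).

L(w) = 576/w²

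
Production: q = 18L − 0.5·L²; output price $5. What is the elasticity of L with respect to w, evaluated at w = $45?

ε = -1

From P·MP_L = w with MP_L = 18 − L, labor demand is L(w) = 18 − w/5.
dL/dw = −1/(5) = -0.2.
At w = 45, L = 9, so ε = (dL/dw)·(w/L) = (-0.2)·(45/9) = -1.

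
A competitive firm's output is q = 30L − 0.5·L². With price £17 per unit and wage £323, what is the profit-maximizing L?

The marginal product of L is MP_L = 30 − L.
A price-taking firm hires until the value of the marginal product equals the wage: P·MP_L = w, so 17·(30 − L) = 323.
Then 30 − L = 19, giving L = 11.

L* = 11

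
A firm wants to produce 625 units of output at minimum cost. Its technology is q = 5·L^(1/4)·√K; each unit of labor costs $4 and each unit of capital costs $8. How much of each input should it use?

L* = 625, K* = 625

Cost minimization requires the marginal rate of technical substitution to equal the input-price ratio: MP_L/MP_K = w/r.
Here MP_L/MP_K = (1/4)·(K/L)/(1/2) = 0.5·(K/L). Setting this equal to 4/8 = 0.5 gives K = L.
Substituting into q = 625: 5·L^(1/4)·(L)^(1/2) = 625.
Solving, L = 625 and K = 625.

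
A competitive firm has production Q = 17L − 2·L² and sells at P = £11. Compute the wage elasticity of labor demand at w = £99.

From P·MP_L = w with MP_L = 17 − 4L, labor demand is L(w) = (17 − w/11)/4.
dL/dw = −1/(44) = -1/44.
At w = 99, L = 2, so ε = (dL/dw)·(w/L) = (-1/44)·(99/2) = -1.125.

ε = -1.125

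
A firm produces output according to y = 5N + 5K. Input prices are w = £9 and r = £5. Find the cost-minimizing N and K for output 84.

N* = 0, K* = 16.8

The inputs are perfect substitutes, so the firm uses whichever has the lower cost per unit of output.
Cost per unit of output via N is w/5 = 1.8; via K it is r/5 = 1. K is cheaper.
Producing y = 84 with K alone: N = 0, K = 16.8.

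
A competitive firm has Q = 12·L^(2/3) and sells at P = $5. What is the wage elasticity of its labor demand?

ε = -3

MP_L = (2/3)·12·L^(-1/3), so P·MP_L = w gives 40·L^(-1/3) = w.
Solving, L(w) = (40/w)^(3). This is a constant-elasticity form: L ∝ w^(−3), so ε = −3.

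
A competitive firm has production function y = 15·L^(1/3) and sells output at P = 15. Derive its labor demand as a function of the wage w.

L(w) = (75/w)^(3/2)

MP_L = (1/3)·15·L^(-2/3) = 5·L^(-2/3).
Setting P·MP_L = w: 75·L^(-2/3) = w.
Solving for L: L^(-2/3) = w/75, so L = (75/w)^(3/2).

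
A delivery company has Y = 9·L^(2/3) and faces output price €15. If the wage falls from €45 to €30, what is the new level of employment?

L* = 27

From P·MP_L = w with MP_L = 6·L^(-1/3), the labor demand is L(w) = (90/w)^(3).
At w = 45: L = 8. At w = 30: L = 27.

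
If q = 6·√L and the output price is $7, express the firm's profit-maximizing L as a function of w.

MP_L = (1/2)·6·L^(-1/2) = 3·L^(-1/2).
Setting P·MP_L = w: 21·L^(-1/2) = w.
Solving for L: L^(-1/2) = w/21, so L = (21/w)^(2).

L(w) = 441/w²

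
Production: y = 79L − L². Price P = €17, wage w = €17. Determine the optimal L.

L* = 39

The marginal product of L is MP_L = 79 − 2L.
A price-taking firm hires until the value of the marginal product equals the wage: P·MP_L = w, so 17·(79 − 2L) = 17.
Then 79 − 2L = 1, giving L = 39.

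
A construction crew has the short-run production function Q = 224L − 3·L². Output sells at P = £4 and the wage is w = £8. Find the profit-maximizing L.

L* = 37

The marginal product of L is MP_L = 224 − 6L.
A price-taking firm hires until the value of the marginal product equals the wage: P·MP_L = w, so 4·(224 − 6L) = 8.
Then 224 − 6L = 2, giving L = 37.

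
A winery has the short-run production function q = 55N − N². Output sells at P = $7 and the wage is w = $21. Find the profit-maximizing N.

N* = 26

The marginal product of N is MP_N = 55 − 2N.
A price-taking firm hires until the value of the marginal product equals the wage: P·MP_N = w, so 7·(55 − 2N) = 21.
Then 55 − 2N = 3, giving N = 26.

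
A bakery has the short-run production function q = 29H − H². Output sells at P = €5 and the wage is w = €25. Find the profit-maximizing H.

The marginal product of H is MP_H = 29 − 2H.
A price-taking firm hires until the value of the marginal product equals the wage: P·MP_H = w, so 5·(29 − 2H) = 25.
Then 29 − 2H = 5, giving H = 12.

H* = 12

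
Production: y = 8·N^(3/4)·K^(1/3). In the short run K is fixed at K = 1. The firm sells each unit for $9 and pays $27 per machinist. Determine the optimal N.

N* = 16

With K = 1, MP_N = (3/4)·8·N^(-1/4)·1^(1/3) = 6·N^(-1/4).
Profit maximization for a price taker requires P·MP_N = w: 9·6·N^(-1/4) = 27.
So N^(-1/4) = 0.5, which gives N = 16.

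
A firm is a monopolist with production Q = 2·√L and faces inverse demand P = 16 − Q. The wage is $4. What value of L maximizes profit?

L* = 4

Marginal revenue from the inverse demand is MR = 16 − 2Q.
The marginal product is MP_L = L^(-1/2).
A monopolist hires until marginal revenue product equals the wage: MR·MP_L = w.
At L, Q = 2·√L. Substituting and solving: (16 − 4·√L)·L^(-1/2) = 4 gives L = 4.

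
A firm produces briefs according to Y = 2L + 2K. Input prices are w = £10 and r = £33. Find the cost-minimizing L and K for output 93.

The inputs are perfect substitutes, so the firm uses whichever has the lower cost per unit of output.
Cost per unit of output via L is w/2 = 5; via K it is r/2 = 16.5. L is cheaper.
Producing Y = 93 with L alone: L = 46.5, K = 0.

L* = 46.5, K* = 0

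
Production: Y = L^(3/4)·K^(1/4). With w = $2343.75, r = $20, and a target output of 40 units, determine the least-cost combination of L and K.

Cost minimization requires the marginal rate of technical substitution to equal the input-price ratio: MP_L/MP_K = w/r.
Here MP_L/MP_K = (3/4)·(K/L)/(1/4) = 3·(K/L). Setting this equal to 2343.75/20 = 117.1875 gives K = 39.0625L.
Substituting into Y = 40: L^(3/4)·(39.0625L)^(1/4) = 40.
Solving, L = 16 and K = 625.

L* = 16, K* = 625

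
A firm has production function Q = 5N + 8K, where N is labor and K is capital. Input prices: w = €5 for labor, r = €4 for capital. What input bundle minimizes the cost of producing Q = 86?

The inputs are perfect substitutes, so the firm uses whichever has the lower cost per unit of output.
Cost per unit of output via N is w/5 = 1; via K it is r/8 = 0.5. K is cheaper.
Producing Q = 86 with K alone: N = 0, K = 10.75.

N* = 0, K* = 10.75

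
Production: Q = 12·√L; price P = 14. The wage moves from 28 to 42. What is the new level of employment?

From P·MP_L = w with MP_L = 6·L^(-1/2), the labor demand is L(w) = (84/w)^(2).
At w = 28: L = 9. At w = 42: L = 4.

L* = 4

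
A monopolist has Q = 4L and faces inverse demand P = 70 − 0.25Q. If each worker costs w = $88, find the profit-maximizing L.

L* = 24

Marginal revenue from the inverse demand is MR = 70 − 0.5Q.
The marginal product is MP_L = 4.
A monopolist hires until marginal revenue product equals the wage: MR·MP_L = w.
(70 − 2L)·4 = 88, so L = 24.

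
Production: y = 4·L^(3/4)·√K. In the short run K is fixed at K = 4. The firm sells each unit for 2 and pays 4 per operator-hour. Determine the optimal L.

L* = 81

With K = 4, MP_L = (3/4)·4·L^(-1/4)·4^(1/2) = 6·L^(-1/4).
Profit maximization for a price taker requires P·MP_L = w: 2·6·L^(-1/4) = 4.
So L^(-1/4) = 1/3, which gives L = 81.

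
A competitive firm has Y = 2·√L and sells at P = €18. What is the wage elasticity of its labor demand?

MP_L = (1/2)·2·L^(-1/2), so P·MP_L = w gives 18·L^(-1/2) = w.
Solving, L(w) = (18/w)^(2). This is a constant-elasticity form: L ∝ w^(−2), so ε = −2.

ε = -2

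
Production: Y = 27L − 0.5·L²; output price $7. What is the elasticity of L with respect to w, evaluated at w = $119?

ε = -1.7

From P·MP_L = w with MP_L = 27 − L, labor demand is L(w) = 27 − w/7.
dL/dw = −1/(7) = -1/7.
At w = 119, L = 10, so ε = (dL/dw)·(w/L) = (-1/7)·(119/10) = -1.7.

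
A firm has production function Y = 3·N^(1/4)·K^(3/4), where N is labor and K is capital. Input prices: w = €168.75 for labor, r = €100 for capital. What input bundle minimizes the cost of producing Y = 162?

Cost minimization requires the marginal rate of technical substitution to equal the input-price ratio: MP_N/MP_K = w/r.
Here MP_N/MP_K = (1/4)·(K/N)/(3/4) = (1/3)·(K/N). Setting this equal to 168.75/100 = 1.6875 gives K = 5.0625N.
Substituting into Y = 162: 3·N^(1/4)·(5.0625N)^(3/4) = 162.
Solving, N = 16 and K = 81.

N* = 16, K* = 81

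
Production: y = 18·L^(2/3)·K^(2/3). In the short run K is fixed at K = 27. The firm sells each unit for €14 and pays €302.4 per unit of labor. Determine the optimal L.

With K = 27, MP_L = (2/3)·18·L^(-1/3)·27^(2/3) = 108·L^(-1/3).
Profit maximization for a price taker requires P·MP_L = w: 14·108·L^(-1/3) = 302.4.
So L^(-1/3) = 0.2, which gives L = 125.

L* = 125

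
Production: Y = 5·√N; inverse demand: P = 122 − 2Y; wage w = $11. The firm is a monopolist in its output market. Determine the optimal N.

Marginal revenue from the inverse demand is MR = 122 − 4Y.
The marginal product is MP_N = 2.5·N^(-1/2).
A monopolist hires until marginal revenue product equals the wage: MR·MP_N = w.
At N, Y = 5·√N. Substituting and solving: (122 − 20·√N)·2.5·N^(-1/2) = 11 gives N = 25.

N* = 25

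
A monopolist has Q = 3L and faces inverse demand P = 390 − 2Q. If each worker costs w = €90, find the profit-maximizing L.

L* = 30

Marginal revenue from the inverse demand is MR = 390 − 4Q.
The marginal product is MP_L = 3.
A monopolist hires until marginal revenue product equals the wage: MR·MP_L = w.
(390 − 12L)·3 = 90, so L = 30.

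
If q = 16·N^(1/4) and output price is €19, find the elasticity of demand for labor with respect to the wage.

ε = -4/3

MP_N = (1/4)·16·N^(-3/4), so P·MP_N = w gives 76·N^(-3/4) = w.
Solving, N(w) = (76/w)^(4/3). This is a constant-elasticity form: N ∝ w^(−4/3), so ε = −4/3.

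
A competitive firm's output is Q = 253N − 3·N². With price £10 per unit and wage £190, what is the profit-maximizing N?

The marginal product of N is MP_N = 253 − 6N.
A price-taking firm hires until the value of the marginal product equals the wage: P·MP_N = w, so 10·(253 − 6N) = 190.
Then 253 − 6N = 19, giving N = 39.

N* = 39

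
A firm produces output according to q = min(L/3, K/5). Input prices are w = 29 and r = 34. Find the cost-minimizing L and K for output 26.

With a fixed-proportions technology, the cost-minimizing bundle uses no slack in either input: L/3 = K/5 = q.
So L = 3·26 = 78 and K = 5·26 = 130.

L* = 78, K* = 130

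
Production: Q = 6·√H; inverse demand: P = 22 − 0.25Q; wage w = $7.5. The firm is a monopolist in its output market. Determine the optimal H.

Marginal revenue from the inverse demand is MR = 22 − 0.5Q.
The marginal product is MP_H = 3·H^(-1/2).
A monopolist hires until marginal revenue product equals the wage: MR·MP_H = w.
At H, Q = 6·√H. Substituting and solving: (22 − 3·√H)·3·H^(-1/2) = 7.5 gives H = 16.

H* = 16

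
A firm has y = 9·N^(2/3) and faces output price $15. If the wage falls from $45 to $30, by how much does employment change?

ΔN = 19

From P·MP_N = w with MP_N = 6·N^(-1/3), the labor demand is N(w) = (90/w)^(3).
At w = 45: N = 8. At w = 30: N = 27.
ΔN = 27 − 8 = 19.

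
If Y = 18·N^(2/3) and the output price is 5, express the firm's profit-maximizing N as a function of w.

N(w) = 216000/w³

MP_N = (2/3)·18·N^(-1/3) = 12·N^(-1/3).
Setting P·MP_N = w: 60·N^(-1/3) = w.
Solving for N: N^(-1/3) = w/60, so N = (60/w)^(3).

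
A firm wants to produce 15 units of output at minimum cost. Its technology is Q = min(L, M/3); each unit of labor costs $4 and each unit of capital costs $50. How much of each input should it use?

With a fixed-proportions technology, the cost-minimizing bundle uses no slack in either input: L = M/3 = Q.
So L = 15 and M = 3·15 = 45.

L* = 15, M* = 45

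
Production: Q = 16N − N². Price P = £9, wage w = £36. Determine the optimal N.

N* = 6

The marginal product of N is MP_N = 16 − 2N.
A price-taking firm hires until the value of the marginal product equals the wage: P·MP_N = w, so 9·(16 − 2N) = 36.
Then 16 − 2N = 4, giving N = 6.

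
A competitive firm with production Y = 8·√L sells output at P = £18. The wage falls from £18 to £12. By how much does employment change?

From P·MP_L = w with MP_L = 4·L^(-1/2), the labor demand is L(w) = (72/w)^(2).
At w = 18: L = 16. At w = 12: L = 36.
ΔL = 36 − 16 = 20.

ΔL = 20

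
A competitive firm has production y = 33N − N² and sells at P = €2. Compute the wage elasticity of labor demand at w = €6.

ε = -0.1

From P·MP_N = w with MP_N = 33 − 2N, labor demand is N(w) = (33 − w/2)/2.
dN/dw = −1/(4) = -0.25.
At w = 6, N = 15, so ε = (dN/dw)·(w/N) = (-0.25)·(6/15) = -0.1.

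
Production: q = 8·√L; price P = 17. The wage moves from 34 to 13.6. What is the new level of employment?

From P·MP_L = w with MP_L = 4·L^(-1/2), the labor demand is L(w) = (68/w)^(2).
At w = 34: L = 4. At w = 13.6: L = 25.

L* = 25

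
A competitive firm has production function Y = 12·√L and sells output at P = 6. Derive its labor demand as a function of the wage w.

L(w) = 1296/w²

MP_L = (1/2)·12·L^(-1/2) = 6·L^(-1/2).
Setting P·MP_L = w: 36·L^(-1/2) = w.
Solving for L: L^(-1/2) = w/36, so L = (36/w)^(2).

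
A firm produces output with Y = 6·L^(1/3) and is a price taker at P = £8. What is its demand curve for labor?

MP_L = (1/3)·6·L^(-2/3) = 2·L^(-2/3).
Setting P·MP_L = w: 16·L^(-2/3) = w.
Solving for L: L^(-2/3) = w/16, so L = (16/w)^(3/2).

L(w) = (16/w)^(3/2)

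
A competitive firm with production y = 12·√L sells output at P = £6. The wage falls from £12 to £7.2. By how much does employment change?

From P·MP_L = w with MP_L = 6·L^(-1/2), the labor demand is L(w) = (36/w)^(2).
At w = 12: L = 9. At w = 7.2: L = 25.
ΔL = 25 − 9 = 16.

ΔL = 16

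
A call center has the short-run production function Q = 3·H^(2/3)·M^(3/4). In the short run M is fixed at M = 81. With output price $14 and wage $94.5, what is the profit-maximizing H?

With M = 81, MP_H = (2/3)·3·H^(-1/3)·81^(3/4) = 54·H^(-1/3).
Profit maximization for a price taker requires P·MP_H = w: 14·54·H^(-1/3) = 94.5.
So H^(-1/3) = 0.125, which gives H = 512.

H* = 512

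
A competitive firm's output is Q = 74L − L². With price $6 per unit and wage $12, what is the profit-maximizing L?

The marginal product of L is MP_L = 74 − 2L.
A price-taking firm hires until the value of the marginal product equals the wage: P·MP_L = w, so 6·(74 − 2L) = 12.
Then 74 − 2L = 2, giving L = 36.

L* = 36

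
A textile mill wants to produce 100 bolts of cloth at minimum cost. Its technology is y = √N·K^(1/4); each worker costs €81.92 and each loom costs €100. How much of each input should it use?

N* = 625, K* = 256

Cost minimization requires the marginal rate of technical substitution to equal the input-price ratio: MP_N/MP_K = w/r.
Here MP_N/MP_K = (1/2)·(K/N)/(1/4) = 2·(K/N). Setting this equal to 81.92/100 = 0.8192 gives K = 0.4096N.
Substituting into y = 100: N^(1/2)·(0.4096N)^(1/4) = 100.
Solving, N = 625 and K = 256.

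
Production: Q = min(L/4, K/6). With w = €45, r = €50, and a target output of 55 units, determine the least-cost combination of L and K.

With a fixed-proportions technology, the cost-minimizing bundle uses no slack in either input: L/4 = K/6 = Q.
So L = 4·55 = 220 and K = 6·55 = 330.

L* = 220, K* = 330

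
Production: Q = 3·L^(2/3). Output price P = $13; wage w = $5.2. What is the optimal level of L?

L* = 125

MP_L = (2/3)·3·L^(-1/3) = 2·L^(-1/3).
Profit maximization for a price taker requires P·MP_L = w: 13·2·L^(-1/3) = 5.2.
So L^(-1/3) = 0.2, which gives L = 125.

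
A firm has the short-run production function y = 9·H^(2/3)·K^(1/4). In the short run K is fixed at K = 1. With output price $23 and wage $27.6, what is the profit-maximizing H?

H* = 125

With K = 1, MP_H = (2/3)·9·H^(-1/3)·1^(1/4) = 6·H^(-1/3).
Profit maximization for a price taker requires P·MP_H = w: 23·6·H^(-1/3) = 27.6.
So H^(-1/3) = 0.2, which gives H = 125.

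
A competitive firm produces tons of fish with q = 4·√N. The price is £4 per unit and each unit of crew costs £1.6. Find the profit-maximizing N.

N* = 25

MP_N = (1/2)·4·N^(-1/2) = 2·N^(-1/2).
Profit maximization for a price taker requires P·MP_N = w: 4·2·N^(-1/2) = 1.6.
So N^(-1/2) = 0.2, which gives N = 25.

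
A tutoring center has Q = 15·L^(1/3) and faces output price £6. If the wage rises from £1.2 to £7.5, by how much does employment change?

From P·MP_L = w with MP_L = 5·L^(-2/3), the labor demand is L(w) = (30/w)^(3/2).
At w = 1.2: L = 125. At w = 7.5: L = 8.
ΔL = 8 − 125 = -117.

ΔL = -117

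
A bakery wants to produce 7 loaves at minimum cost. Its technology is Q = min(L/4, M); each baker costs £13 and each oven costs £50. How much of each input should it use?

With a fixed-proportions technology, the cost-minimizing bundle uses no slack in either input: L/4 = M = Q.
So L = 4·7 = 28 and M = 7.

L* = 28, M* = 7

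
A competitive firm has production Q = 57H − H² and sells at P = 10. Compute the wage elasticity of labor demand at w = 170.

From P·MP_H = w with MP_H = 57 − 2H, labor demand is H(w) = (57 − w/10)/2.
dH/dw = −1/(20) = -0.05.
At w = 170, H = 20, so ε = (dH/dw)·(w/H) = (-0.05)·(170/20) = -0.425.

ε = -0.425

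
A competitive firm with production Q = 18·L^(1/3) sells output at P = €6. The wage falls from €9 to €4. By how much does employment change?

ΔL = 19

From P·MP_L = w with MP_L = 6·L^(-2/3), the labor demand is L(w) = (36/w)^(3/2).
At w = 9: L = 8. At w = 4: L = 27.
ΔL = 27 − 8 = 19.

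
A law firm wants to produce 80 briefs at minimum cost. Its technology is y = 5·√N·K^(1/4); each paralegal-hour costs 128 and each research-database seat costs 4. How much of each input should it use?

Cost minimization requires the marginal rate of technical substitution to equal the input-price ratio: MP_N/MP_K = w/r.
Here MP_N/MP_K = (1/2)·(K/N)/(1/4) = 2·(K/N). Setting this equal to 128/4 = 32 gives K = 16N.
Substituting into y = 80: 5·N^(1/2)·(16N)^(1/4) = 80.
Solving, N = 16 and K = 256.

N* = 16, K* = 256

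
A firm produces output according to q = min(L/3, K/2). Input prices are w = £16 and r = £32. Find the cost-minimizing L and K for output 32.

L* = 96, K* = 64

With a fixed-proportions technology, the cost-minimizing bundle uses no slack in either input: L/3 = K/2 = q.
So L = 3·32 = 96 and K = 2·32 = 64.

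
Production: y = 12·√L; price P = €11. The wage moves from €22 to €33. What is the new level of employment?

From P·MP_L = w with MP_L = 6·L^(-1/2), the labor demand is L(w) = (66/w)^(2).
At w = 22: L = 9. At w = 33: L = 4.

L* = 4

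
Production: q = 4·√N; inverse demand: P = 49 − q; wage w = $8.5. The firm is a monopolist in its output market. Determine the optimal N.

N* = 16

Marginal revenue from the inverse demand is MR = 49 − 2q.
The marginal product is MP_N = 2·N^(-1/2).
A monopolist hires until marginal revenue product equals the wage: MR·MP_N = w.
At N, q = 4·√N. Substituting and solving: (49 − 8·√N)·2·N^(-1/2) = 8.5 gives N = 16.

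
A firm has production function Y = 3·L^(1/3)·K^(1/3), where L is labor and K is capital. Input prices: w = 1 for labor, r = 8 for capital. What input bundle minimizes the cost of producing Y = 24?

Cost minimization requires the marginal rate of technical substitution to equal the input-price ratio: MP_L/MP_K = w/r.
Here MP_L/MP_K = (1/3)·(K/L)/(1/3) = (K/L). Setting this equal to 1/8 = 0.125 gives K = 0.125L.
Substituting into Y = 24: 3·L^(1/3)·(0.125L)^(1/3) = 24.
Solving, L = 64 and K = 8.

L* = 64, K* = 8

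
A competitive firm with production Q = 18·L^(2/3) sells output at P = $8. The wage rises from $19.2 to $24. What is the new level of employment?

From P·MP_L = w with MP_L = 12·L^(-1/3), the labor demand is L(w) = (96/w)^(3).
At w = 19.2: L = 125. At w = 24: L = 64.

L* = 64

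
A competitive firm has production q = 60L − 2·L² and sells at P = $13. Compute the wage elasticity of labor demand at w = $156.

From P·MP_L = w with MP_L = 60 − 4L, labor demand is L(w) = (60 − w/13)/4.
dL/dw = −1/(52) = -1/52.
At w = 156, L = 12, so ε = (dL/dw)·(w/L) = (-1/52)·(156/12) = -0.25.

ε = -0.25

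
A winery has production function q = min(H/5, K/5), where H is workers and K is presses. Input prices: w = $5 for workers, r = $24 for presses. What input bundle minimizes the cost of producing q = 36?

With a fixed-proportions technology, the cost-minimizing bundle uses no slack in either input: H/5 = K/5 = q.
So H = 5·36 = 180 and K = 5·36 = 180.

H* = 180, K* = 180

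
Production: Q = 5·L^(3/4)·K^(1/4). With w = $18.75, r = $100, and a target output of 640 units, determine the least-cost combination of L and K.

L* = 256, K* = 16

Cost minimization requires the marginal rate of technical substitution to equal the input-price ratio: MP_L/MP_K = w/r.
Here MP_L/MP_K = (3/4)·(K/L)/(1/4) = 3·(K/L). Setting this equal to 18.75/100 = 0.1875 gives K = 0.0625L.
Substituting into Q = 640: 5·L^(3/4)·(0.0625L)^(1/4) = 640.
Solving, L = 256 and K = 16.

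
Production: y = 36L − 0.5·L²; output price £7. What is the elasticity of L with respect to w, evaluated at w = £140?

From P·MP_L = w with MP_L = 36 − L, labor demand is L(w) = 36 − w/7.
dL/dw = −1/(7) = -1/7.
At w = 140, L = 16, so ε = (dL/dw)·(w/L) = (-1/7)·(140/16) = -1.25.

ε = -1.25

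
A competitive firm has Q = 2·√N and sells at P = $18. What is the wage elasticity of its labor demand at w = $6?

ε = -2

MP_N = (1/2)·2·N^(-1/2), so P·MP_N = w gives 18·N^(-1/2) = w.
Solving, N(w) = (18/w)^(2). This is a constant-elasticity form: N ∝ w^(−2), so ε = −2.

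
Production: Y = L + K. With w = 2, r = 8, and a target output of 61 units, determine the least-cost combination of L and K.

L* = 61, K* = 0

The inputs are perfect substitutes, so the firm uses whichever has the lower cost per unit of output.
Cost per unit of output via L is 2; via K it is 8. L is cheaper.
Producing Y = 61 with L alone: L = 61, K = 0.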